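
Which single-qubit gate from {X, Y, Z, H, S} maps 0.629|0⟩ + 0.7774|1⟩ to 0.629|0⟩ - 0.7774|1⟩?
Z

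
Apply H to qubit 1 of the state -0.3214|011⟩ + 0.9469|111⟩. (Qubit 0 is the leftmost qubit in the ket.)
-0.2273|001⟩ + 0.2273|011⟩ + 0.6696|101⟩ - 0.6696|111⟩

H on qubit 1 mixes each pair of kets that differ only in qubit 1: amplitudes (a, b) of (|…0…⟩, |…1…⟩) become ((a + b)/√2, (a − b)/√2). Kets absent from the input have amplitude 0.
(|001⟩, |011⟩): (a, b) = (0, -0.3214) → (-0.2273, 0.2273)
(|101⟩, |111⟩): (a, b) = (0, 0.9469) → (0.6696, -0.6696)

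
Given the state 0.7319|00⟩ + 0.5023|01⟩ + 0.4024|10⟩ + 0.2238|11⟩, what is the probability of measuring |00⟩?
0.5357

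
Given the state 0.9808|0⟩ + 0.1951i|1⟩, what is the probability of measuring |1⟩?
0.03806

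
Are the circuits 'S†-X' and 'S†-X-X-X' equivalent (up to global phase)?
Yes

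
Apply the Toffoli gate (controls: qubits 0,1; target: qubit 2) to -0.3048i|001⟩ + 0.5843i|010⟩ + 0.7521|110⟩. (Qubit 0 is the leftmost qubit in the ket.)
-0.3048i|001⟩ + 0.5843i|010⟩ + 0.7521|111⟩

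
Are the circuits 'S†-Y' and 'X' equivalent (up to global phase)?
No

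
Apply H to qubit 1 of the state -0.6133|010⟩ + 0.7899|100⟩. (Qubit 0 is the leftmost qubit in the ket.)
-0.4337|000⟩ + 0.4337|010⟩ + 0.5585|100⟩ + 0.5585|110⟩

H on qubit 1 mixes each pair of kets that differ only in qubit 1: amplitudes (a, b) of (|…0…⟩, |…1…⟩) become ((a + b)/√2, (a − b)/√2). Kets absent from the input have amplitude 0.
(|000⟩, |010⟩): (a, b) = (0, -0.6133) → (-0.4337, 0.4337)
(|100⟩, |110⟩): (a, b) = (0.7899, 0) → (0.5585, 0.5585)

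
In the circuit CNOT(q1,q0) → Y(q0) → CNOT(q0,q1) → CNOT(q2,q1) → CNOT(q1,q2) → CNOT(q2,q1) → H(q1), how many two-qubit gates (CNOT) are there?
5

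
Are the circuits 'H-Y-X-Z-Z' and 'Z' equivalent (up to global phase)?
No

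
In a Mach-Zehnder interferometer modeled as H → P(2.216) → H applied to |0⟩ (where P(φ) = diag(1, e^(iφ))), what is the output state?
(0.1993 + 0.3995i)|0⟩ + (0.8007 - 0.3995i)|1⟩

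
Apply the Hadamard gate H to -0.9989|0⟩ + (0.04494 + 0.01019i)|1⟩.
(-0.6746 + 0.007205i)|0⟩ + (-0.7381 - 0.007205i)|1⟩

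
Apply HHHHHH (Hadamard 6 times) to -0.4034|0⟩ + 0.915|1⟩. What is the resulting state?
-0.4034|0⟩ + 0.915|1⟩

H² = I, so an even number of Hadamards cancels: H^6 = I and the state is unchanged.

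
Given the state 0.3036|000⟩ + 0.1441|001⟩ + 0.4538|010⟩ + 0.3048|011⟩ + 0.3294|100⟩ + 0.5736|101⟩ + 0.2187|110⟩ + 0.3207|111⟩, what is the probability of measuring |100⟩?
0.1085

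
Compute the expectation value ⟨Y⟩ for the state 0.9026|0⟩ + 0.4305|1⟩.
0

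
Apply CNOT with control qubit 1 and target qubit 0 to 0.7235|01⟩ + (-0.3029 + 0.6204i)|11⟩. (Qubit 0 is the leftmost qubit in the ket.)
(-0.3029 + 0.6204i)|01⟩ + 0.7235|11⟩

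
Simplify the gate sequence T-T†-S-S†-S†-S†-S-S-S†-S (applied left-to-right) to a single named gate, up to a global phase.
I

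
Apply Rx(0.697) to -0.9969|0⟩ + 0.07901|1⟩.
(-0.937 - 0.02698i)|0⟩ + (0.07426 + 0.3404i)|1⟩

Rx(0.697) = [[cos(θ/2), −i·sin(θ/2)], [−i·sin(θ/2), cos(θ/2)]]; θ = 0.697, cos(θ/2) ≈ 0.939886, sin(θ/2) ≈ 0.341488.
With a = amp(|0⟩) = -0.9969 and b = amp(|1⟩) = 0.07901:
new amp(|0⟩) = (0.939886)·a + (-0.341488i)·b = (-0.937 - 0.02698i)
new amp(|1⟩) = (-0.341488i)·a + (0.939886)·b = (0.07426 + 0.3404i)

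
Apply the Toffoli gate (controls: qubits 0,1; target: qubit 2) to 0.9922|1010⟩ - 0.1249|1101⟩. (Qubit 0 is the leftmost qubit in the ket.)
0.9922|1010⟩ - 0.1249|1111⟩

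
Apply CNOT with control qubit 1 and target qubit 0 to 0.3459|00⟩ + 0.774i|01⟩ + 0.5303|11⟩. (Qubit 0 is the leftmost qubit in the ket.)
0.3459|00⟩ + 0.5303|01⟩ + 0.774i|11⟩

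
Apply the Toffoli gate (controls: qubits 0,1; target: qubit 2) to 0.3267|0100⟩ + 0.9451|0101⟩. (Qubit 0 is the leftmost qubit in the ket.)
0.3267|0100⟩ + 0.9451|0101⟩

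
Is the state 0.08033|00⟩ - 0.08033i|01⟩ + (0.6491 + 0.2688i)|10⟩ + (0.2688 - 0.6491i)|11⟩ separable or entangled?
Separable

Writing the state as a|00⟩ + b|01⟩ + c|10⟩ + d|11⟩, it is a product state iff ad − bc = 0.
Here (a, b, c, d) = (0.08033, -0.08033i, (0.6491 + 0.2688i), (0.2688 - 0.6491i)): ad − bc = (0.08033)(0.2688 - 0.6491i) − (-0.08033i)(0.6491 + 0.2688i) = 0, so the state is separable.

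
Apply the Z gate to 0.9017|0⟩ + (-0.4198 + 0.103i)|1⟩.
0.9017|0⟩ + (0.4198 - 0.103i)|1⟩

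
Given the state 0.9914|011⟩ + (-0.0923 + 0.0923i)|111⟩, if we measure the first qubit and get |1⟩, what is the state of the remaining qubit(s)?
(-1/√2 + (1/√2)i)|11⟩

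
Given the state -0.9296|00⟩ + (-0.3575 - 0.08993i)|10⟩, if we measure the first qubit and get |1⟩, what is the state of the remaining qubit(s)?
(-0.9698 - 0.244i)|0⟩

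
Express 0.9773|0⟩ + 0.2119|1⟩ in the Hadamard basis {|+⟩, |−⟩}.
0.8409|+⟩ + 0.5412|−⟩

With |ψ⟩ = α|0⟩ + β|1⟩, the Hadamard-basis coefficients are ⟨+|ψ⟩ = (α + β)/√2 and ⟨−|ψ⟩ = (α − β)/√2.
Here α = 0.9773, β = 0.2119: (α + β)/√2 = 0.8409, (α − β)/√2 = 0.5412.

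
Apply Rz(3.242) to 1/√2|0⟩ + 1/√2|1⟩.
(-0.03548 - 0.7062i)|0⟩ + (-0.03548 + 0.7062i)|1⟩

Rz(3.242) = [[e^(−iθ/2), 0], [0, e^(iθ/2)]] with e^(±iθ/2) = cos(θ/2) ± i·sin(θ/2); θ = 3.242, cos(θ/2) ≈ -0.0501826, sin(θ/2) ≈ 0.99874.
With a = amp(|0⟩) = 1/√2 and b = amp(|1⟩) = 1/√2:
new amp(|0⟩) = (-0.0501826 - 0.99874i)·a = (-0.03548 - 0.7062i)
new amp(|1⟩) = (-0.0501826 + 0.99874i)·b = (-0.03548 + 0.7062i)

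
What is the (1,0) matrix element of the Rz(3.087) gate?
0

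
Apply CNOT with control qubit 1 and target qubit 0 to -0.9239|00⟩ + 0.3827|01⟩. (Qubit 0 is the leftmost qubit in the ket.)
-0.9239|00⟩ + 0.3827|11⟩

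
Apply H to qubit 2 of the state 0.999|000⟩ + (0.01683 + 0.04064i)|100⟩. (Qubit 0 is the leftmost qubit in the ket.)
0.7064|000⟩ + 0.7064|001⟩ + (0.0119 + 0.02874i)|100⟩ + (0.0119 + 0.02874i)|101⟩

H on qubit 2 mixes each pair of kets that differ only in qubit 2: amplitudes (a, b) of (|…0…⟩, |…1…⟩) become ((a + b)/√2, (a − b)/√2). Kets absent from the input have amplitude 0.
(|000⟩, |001⟩): (a, b) = (0.999, 0) → (0.7064, 0.7064)
(|100⟩, |101⟩): (a, b) = ((0.01683 + 0.04064i), 0) → ((0.0119 + 0.02874i), (0.0119 + 0.02874i))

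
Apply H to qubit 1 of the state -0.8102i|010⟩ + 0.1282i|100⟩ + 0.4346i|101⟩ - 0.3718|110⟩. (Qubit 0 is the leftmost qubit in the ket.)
-0.5729i|000⟩ + 0.5729i|010⟩ + (-0.2629 + 0.09065i)|100⟩ + 0.3073i|101⟩ + (0.2629 + 0.09065i)|110⟩ + 0.3073i|111⟩

H on qubit 1 mixes each pair of kets that differ only in qubit 1: amplitudes (a, b) of (|…0…⟩, |…1…⟩) become ((a + b)/√2, (a − b)/√2). Kets absent from the input have amplitude 0.
(|000⟩, |010⟩): (a, b) = (0, -0.8102i) → (-0.5729i, 0.5729i)
(|100⟩, |110⟩): (a, b) = (0.1282i, -0.3718) → ((-0.2629 + 0.09065i), (0.2629 + 0.09065i))
(|101⟩, |111⟩): (a, b) = (0.4346i, 0) → (0.3073i, 0.3073i)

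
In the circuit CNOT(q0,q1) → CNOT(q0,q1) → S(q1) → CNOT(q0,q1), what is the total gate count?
4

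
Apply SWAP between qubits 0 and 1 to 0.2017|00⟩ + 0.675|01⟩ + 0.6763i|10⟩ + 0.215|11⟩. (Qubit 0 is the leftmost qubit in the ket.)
0.2017|00⟩ + 0.6763i|01⟩ + 0.675|10⟩ + 0.215|11⟩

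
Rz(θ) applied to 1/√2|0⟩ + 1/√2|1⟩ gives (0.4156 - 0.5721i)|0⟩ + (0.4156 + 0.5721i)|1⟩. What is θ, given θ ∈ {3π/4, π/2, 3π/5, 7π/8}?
3π/5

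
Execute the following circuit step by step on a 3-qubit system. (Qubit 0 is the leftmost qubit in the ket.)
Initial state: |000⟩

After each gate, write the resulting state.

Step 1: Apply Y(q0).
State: i|100⟩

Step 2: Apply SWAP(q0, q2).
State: i|001⟩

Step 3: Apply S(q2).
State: -|001⟩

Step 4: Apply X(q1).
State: -|011⟩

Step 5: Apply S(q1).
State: -i|011⟩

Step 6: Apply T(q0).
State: -i|011⟩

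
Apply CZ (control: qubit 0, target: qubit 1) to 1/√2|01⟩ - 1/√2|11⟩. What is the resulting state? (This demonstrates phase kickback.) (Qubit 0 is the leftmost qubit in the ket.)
1/√2|01⟩ + 1/√2|11⟩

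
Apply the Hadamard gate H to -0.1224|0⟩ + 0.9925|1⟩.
0.6153|0⟩ - 0.7884|1⟩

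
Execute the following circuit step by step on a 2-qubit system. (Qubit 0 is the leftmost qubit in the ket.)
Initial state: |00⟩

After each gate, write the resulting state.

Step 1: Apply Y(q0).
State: i|10⟩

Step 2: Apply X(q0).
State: i|00⟩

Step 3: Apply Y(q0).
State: -|10⟩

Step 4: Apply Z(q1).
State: -|10⟩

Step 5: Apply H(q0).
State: -1/√2|00⟩ + 1/√2|10⟩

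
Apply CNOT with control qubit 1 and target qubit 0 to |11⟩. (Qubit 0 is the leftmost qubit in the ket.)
|01⟩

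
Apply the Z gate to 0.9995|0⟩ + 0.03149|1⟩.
0.9995|0⟩ - 0.03149|1⟩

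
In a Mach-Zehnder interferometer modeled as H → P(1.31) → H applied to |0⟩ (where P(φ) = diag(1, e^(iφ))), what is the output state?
(0.6289 + 0.4831i)|0⟩ + (0.3711 - 0.4831i)|1⟩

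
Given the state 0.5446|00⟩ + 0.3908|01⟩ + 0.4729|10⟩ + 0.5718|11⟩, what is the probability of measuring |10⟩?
0.2236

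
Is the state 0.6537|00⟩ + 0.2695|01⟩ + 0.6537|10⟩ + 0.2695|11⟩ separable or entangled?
Separable

Writing the state as a|00⟩ + b|01⟩ + c|10⟩ + d|11⟩, it is a product state iff ad − bc = 0.
Here (a, b, c, d) = (0.6537, 0.2695, 0.6537, 0.2695): ad − bc = (0.6537)(0.2695) − (0.2695)(0.6537) = 0, so the state is separable.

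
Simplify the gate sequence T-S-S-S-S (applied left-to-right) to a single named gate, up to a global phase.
T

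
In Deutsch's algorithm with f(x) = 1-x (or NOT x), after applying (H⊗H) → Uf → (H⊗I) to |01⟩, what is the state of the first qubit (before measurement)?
|1⟩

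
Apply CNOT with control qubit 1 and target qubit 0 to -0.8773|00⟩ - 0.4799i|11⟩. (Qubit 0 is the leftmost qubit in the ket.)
-0.8773|00⟩ - 0.4799i|01⟩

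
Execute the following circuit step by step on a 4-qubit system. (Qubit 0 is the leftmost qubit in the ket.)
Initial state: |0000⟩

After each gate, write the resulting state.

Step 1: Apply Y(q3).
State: i|0001⟩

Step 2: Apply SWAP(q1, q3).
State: i|0100⟩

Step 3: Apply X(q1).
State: i|0000⟩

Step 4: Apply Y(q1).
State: -|0100⟩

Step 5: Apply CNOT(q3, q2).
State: -|0100⟩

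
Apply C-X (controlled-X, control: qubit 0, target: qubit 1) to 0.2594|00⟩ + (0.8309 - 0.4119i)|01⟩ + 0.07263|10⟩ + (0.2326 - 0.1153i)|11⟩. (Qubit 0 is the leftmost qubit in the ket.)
0.2594|00⟩ + (0.8309 - 0.4119i)|01⟩ + (0.2326 - 0.1153i)|10⟩ + 0.07263|11⟩

C-X leaves the control-|0⟩ kets |00⟩, |01⟩ unchanged and applies X to qubit 1 on the control-|1⟩ pair (|10⟩, |11⟩).
X = [[0, 1], [1, 0]].
With a = amp(|10⟩) = 0.07263 and b = amp(|11⟩) = (0.2326 - 0.1153i):
new amp(|10⟩) = (1)·b = (0.2326 - 0.1153i)
new amp(|11⟩) = (1)·a = 0.07263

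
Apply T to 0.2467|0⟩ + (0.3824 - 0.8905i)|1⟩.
0.2467|0⟩ + (0.9001 - 0.3593i)|1⟩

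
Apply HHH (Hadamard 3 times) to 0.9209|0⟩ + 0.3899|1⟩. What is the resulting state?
0.9269|0⟩ + 0.3755|1⟩

H² = I, so H^3 = H: a single Hadamard. With (a, b) = (0.9209, 0.3899), H gives ((a + b)/√2, (a − b)/√2) = (0.9269, 0.3755).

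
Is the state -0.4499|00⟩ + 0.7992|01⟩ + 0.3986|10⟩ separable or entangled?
Entangled

Writing the state as a|00⟩ + b|01⟩ + c|10⟩ + d|11⟩, it is a product state iff ad − bc = 0.
Here (a, b, c, d) = (-0.4499, 0.7992, 0.3986, 0): ad − bc = (-0.4499)(0) − (0.7992)(0.3986) = -0.3186 ≠ 0, so the state is entangled.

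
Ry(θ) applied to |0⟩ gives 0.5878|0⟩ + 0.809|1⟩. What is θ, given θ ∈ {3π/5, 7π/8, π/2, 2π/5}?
3π/5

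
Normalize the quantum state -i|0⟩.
-i|0⟩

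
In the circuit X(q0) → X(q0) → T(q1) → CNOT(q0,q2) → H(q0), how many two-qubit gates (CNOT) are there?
1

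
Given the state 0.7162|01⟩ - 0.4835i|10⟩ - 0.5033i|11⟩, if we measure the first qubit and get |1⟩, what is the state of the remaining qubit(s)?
-0.6928i|0⟩ - 0.7211i|1⟩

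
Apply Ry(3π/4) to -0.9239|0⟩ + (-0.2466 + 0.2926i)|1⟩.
(-0.1257 - 0.2703i)|0⟩ + (-0.9479 + 0.112i)|1⟩

Ry(3π/4) = [[cos(θ/2), −sin(θ/2)], [sin(θ/2), cos(θ/2)]]; θ = 3π/4, cos(θ/2) ≈ 0.382683, sin(θ/2) ≈ 0.92388.
With a = amp(|0⟩) = -0.9239 and b = amp(|1⟩) = (-0.2466 + 0.2926i):
new amp(|0⟩) = (0.382683)·a + (-0.92388)·b = (-0.1257 - 0.2703i)
new amp(|1⟩) = (0.92388)·a + (0.382683)·b = (-0.9479 + 0.112i)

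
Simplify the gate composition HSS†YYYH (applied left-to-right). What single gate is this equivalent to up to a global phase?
Y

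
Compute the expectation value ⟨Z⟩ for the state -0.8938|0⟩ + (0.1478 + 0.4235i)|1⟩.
0.5977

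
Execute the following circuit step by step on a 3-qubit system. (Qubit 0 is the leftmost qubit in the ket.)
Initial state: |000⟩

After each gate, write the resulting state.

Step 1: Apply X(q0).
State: |100⟩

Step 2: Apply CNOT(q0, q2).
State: |101⟩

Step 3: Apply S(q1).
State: |101⟩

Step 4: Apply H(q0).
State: 1/√2|001⟩ - 1/√2|101⟩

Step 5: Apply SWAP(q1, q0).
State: 1/√2|001⟩ - 1/√2|011⟩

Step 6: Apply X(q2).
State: 1/√2|000⟩ - 1/√2|010⟩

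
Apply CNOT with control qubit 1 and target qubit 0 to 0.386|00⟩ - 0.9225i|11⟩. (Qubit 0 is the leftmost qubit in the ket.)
0.386|00⟩ - 0.9225i|01⟩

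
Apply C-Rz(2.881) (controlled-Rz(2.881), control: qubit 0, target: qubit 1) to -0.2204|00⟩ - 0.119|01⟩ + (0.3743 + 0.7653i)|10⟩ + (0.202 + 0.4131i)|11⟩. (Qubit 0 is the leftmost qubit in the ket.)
-0.2204|00⟩ - 0.119|01⟩ + (0.8074 - 0.2717i)|10⟩ + (-0.3834 + 0.254i)|11⟩

C-Rz(2.881) leaves the control-|0⟩ kets |00⟩, |01⟩ unchanged and applies Rz(2.881) to qubit 1 on the control-|1⟩ pair (|10⟩, |11⟩).
Rz(2.881) = [[e^(−iθ/2), 0], [0, e^(iθ/2)]] with e^(±iθ/2) = cos(θ/2) ± i·sin(θ/2); θ = 2.881, cos(θ/2) ≈ 0.129928, sin(θ/2) ≈ 0.991523.
With a = amp(|10⟩) = (0.3743 + 0.7653i) and b = amp(|11⟩) = (0.202 + 0.4131i):
new amp(|10⟩) = (0.129928 - 0.991523i)·a = (0.8074 - 0.2717i)
new amp(|11⟩) = (0.129928 + 0.991523i)·b = (-0.3834 + 0.254i)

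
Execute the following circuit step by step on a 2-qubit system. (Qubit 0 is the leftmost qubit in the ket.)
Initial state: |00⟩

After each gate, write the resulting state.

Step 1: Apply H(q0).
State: 1/√2|00⟩ + 1/√2|10⟩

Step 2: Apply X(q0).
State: 1/√2|00⟩ + 1/√2|10⟩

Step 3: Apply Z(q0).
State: 1/√2|00⟩ - 1/√2|10⟩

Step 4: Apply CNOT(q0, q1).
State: 1/√2|00⟩ - 1/√2|11⟩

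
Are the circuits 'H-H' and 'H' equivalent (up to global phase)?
No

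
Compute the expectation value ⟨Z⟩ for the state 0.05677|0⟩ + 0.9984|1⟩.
-0.9936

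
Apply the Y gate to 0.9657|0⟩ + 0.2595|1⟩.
-0.2595i|0⟩ + 0.9657i|1⟩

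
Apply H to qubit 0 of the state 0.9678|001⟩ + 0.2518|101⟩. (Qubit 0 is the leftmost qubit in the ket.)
0.8624|001⟩ + 0.5063|101⟩

H on qubit 0 mixes each pair of kets that differ only in qubit 0: amplitudes (a, b) of (|…0…⟩, |…1…⟩) become ((a + b)/√2, (a − b)/√2). Kets absent from the input have amplitude 0.
(|001⟩, |101⟩): (a, b) = (0.9678, 0.2518) → (0.8624, 0.5063)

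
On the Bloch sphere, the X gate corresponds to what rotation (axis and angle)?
Rotation by π around the x-axis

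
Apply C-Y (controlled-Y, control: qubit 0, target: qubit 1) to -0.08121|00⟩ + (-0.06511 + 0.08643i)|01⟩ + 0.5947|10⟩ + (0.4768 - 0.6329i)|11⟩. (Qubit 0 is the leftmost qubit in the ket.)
-0.08121|00⟩ + (-0.06511 + 0.08643i)|01⟩ + (-0.6329 - 0.4768i)|10⟩ + 0.5947i|11⟩

C-Y leaves the control-|0⟩ kets |00⟩, |01⟩ unchanged and applies Y to qubit 1 on the control-|1⟩ pair (|10⟩, |11⟩).
Y = [[0, -i], [i, 0]].
With a = amp(|10⟩) = 0.5947 and b = amp(|11⟩) = (0.4768 - 0.6329i):
new amp(|10⟩) = (-i)·b = (-0.6329 - 0.4768i)
new amp(|11⟩) = (i)·a = 0.5947i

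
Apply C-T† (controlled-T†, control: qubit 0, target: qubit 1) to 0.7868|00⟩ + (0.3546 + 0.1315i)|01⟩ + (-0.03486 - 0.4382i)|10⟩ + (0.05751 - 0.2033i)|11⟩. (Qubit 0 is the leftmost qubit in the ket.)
0.7868|00⟩ + (0.3546 + 0.1315i)|01⟩ + (-0.03486 - 0.4382i)|10⟩ + (-0.1031 - 0.1844i)|11⟩

C-T† leaves the control-|0⟩ kets |00⟩, |01⟩ unchanged and applies T† to qubit 1 on the control-|1⟩ pair (|10⟩, |11⟩).
T† = [[1, 0], [0, (1/√2 - (1/√2)i)]].
With a = amp(|10⟩) = (-0.03486 - 0.4382i) and b = amp(|11⟩) = (0.05751 - 0.2033i):
new amp(|10⟩) = (1)·a = (-0.03486 - 0.4382i)
new amp(|11⟩) = (1/√2 - (1/√2)i)·b = (-0.1031 - 0.1844i)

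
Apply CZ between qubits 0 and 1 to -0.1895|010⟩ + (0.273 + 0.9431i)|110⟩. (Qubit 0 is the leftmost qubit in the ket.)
-0.1895|010⟩ + (-0.273 - 0.9431i)|110⟩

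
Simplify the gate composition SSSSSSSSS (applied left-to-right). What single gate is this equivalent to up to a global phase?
S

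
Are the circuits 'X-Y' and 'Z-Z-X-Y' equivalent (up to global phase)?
Yes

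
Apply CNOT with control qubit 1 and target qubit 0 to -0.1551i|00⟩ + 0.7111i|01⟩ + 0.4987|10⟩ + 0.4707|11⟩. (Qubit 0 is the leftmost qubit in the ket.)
-0.1551i|00⟩ + 0.4707|01⟩ + 0.4987|10⟩ + 0.7111i|11⟩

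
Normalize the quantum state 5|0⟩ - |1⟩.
0.9806|0⟩ - 0.1961|1⟩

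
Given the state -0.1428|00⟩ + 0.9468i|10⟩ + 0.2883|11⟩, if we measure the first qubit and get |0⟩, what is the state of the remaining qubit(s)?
-|0⟩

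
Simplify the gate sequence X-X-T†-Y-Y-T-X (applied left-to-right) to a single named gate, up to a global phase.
X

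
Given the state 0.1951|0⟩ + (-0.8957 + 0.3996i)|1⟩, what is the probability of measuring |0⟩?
0.03806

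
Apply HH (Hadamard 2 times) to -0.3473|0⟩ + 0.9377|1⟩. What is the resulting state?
-0.3473|0⟩ + 0.9377|1⟩

H² = I, so an even number of Hadamards cancels: H^2 = I and the state is unchanged.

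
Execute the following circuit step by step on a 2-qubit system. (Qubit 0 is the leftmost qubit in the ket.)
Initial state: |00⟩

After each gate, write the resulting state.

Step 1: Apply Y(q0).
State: i|10⟩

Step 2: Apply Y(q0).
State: |00⟩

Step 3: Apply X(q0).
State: |10⟩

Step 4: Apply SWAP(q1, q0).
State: |01⟩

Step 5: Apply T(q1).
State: (1/√2 + (1/√2)i)|01⟩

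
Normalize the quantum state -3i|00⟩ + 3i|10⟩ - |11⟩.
-0.6882i|00⟩ + 0.6882i|10⟩ - 0.2294|11⟩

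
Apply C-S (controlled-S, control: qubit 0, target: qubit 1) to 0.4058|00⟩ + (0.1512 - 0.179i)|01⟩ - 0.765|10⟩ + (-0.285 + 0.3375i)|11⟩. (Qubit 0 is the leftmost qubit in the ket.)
0.4058|00⟩ + (0.1512 - 0.179i)|01⟩ - 0.765|10⟩ + (-0.3375 - 0.285i)|11⟩

C-S leaves the control-|0⟩ kets |00⟩, |01⟩ unchanged and applies S to qubit 1 on the control-|1⟩ pair (|10⟩, |11⟩).
S = [[1, 0], [0, i]].
With a = amp(|10⟩) = -0.765 and b = amp(|11⟩) = (-0.285 + 0.3375i):
new amp(|10⟩) = (1)·a = -0.765
new amp(|11⟩) = (i)·b = (-0.3375 - 0.285i)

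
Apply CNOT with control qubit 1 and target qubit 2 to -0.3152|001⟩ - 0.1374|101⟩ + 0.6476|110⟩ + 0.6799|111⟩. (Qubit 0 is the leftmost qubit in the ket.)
-0.3152|001⟩ - 0.1374|101⟩ + 0.6799|110⟩ + 0.6476|111⟩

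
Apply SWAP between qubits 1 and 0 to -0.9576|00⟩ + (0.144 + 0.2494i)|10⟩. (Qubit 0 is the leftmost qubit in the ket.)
-0.9576|00⟩ + (0.144 + 0.2494i)|01⟩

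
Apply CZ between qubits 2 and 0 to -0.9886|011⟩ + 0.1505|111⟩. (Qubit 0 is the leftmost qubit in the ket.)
-0.9886|011⟩ - 0.1505|111⟩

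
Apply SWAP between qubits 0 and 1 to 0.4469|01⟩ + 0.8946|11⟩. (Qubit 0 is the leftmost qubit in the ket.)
0.4469|10⟩ + 0.8946|11⟩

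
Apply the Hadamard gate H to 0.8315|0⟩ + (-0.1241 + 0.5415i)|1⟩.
(0.5002 + 0.3829i)|0⟩ + (0.6757 - 0.3829i)|1⟩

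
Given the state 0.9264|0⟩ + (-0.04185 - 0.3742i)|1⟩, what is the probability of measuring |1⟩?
0.1418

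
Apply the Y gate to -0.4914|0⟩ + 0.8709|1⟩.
-0.8709i|0⟩ - 0.4914i|1⟩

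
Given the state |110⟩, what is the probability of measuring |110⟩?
1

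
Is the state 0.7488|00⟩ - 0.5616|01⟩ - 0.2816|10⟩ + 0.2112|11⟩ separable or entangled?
Separable

Writing the state as a|00⟩ + b|01⟩ + c|10⟩ + d|11⟩, it is a product state iff ad − bc = 0.
Here (a, b, c, d) = (0.7488, -0.5616, -0.2816, 0.2112): ad − bc = (0.7488)(0.2112) − (-0.5616)(-0.2816) = 0, so the state is separable.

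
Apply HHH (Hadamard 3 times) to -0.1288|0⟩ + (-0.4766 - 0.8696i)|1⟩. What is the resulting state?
(-0.4281 - 0.6149i)|0⟩ + (0.2459 + 0.6149i)|1⟩

H² = I, so H^3 = H: a single Hadamard. With (a, b) = (-0.1288, (-0.4766 - 0.8696i)), H gives ((a + b)/√2, (a − b)/√2) = ((-0.4281 - 0.6149i), (0.2459 + 0.6149i)).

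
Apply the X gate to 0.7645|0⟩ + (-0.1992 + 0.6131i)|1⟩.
(-0.1992 + 0.6131i)|0⟩ + 0.7645|1⟩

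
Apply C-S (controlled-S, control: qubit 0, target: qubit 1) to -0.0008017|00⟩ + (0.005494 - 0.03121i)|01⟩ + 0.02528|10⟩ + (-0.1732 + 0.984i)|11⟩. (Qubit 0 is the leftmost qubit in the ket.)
-0.0008017|00⟩ + (0.005494 - 0.03121i)|01⟩ + 0.02528|10⟩ + (-0.984 - 0.1732i)|11⟩

C-S leaves the control-|0⟩ kets |00⟩, |01⟩ unchanged and applies S to qubit 1 on the control-|1⟩ pair (|10⟩, |11⟩).
S = [[1, 0], [0, i]].
With a = amp(|10⟩) = 0.02528 and b = amp(|11⟩) = (-0.1732 + 0.984i):
new amp(|10⟩) = (1)·a = 0.02528
new amp(|11⟩) = (i)·b = (-0.984 - 0.1732i)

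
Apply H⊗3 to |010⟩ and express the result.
1/√8|000⟩ + 1/√8|001⟩ - 1/√8|010⟩ - 1/√8|011⟩ + 1/√8|100⟩ + 1/√8|101⟩ - 1/√8|110⟩ - 1/√8|111⟩

H⊗3 gives amp(|y⟩) = (1/2√2) Σ_x (−1)^(x·y) amp(|x⟩), where x·y is the number of positions in which both x and y have a 1.
|000⟩: (1)/(2√2) = 1/√8
|001⟩: (1)/(2√2) = 1/√8
|010⟩: (-1)/(2√2) = -1/√8
|011⟩: (-1)/(2√2) = -1/√8
|100⟩: (1)/(2√2) = 1/√8
|101⟩: (1)/(2√2) = 1/√8
|110⟩: (-1)/(2√2) = -1/√8
|111⟩: (-1)/(2√2) = -1/√8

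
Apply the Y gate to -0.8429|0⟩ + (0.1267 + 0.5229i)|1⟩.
(0.5229 - 0.1267i)|0⟩ - 0.8429i|1⟩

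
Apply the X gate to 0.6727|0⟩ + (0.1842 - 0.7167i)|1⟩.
(0.1842 - 0.7167i)|0⟩ + 0.6727|1⟩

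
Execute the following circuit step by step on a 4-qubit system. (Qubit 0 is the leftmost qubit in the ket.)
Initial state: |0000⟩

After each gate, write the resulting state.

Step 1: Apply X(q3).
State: |0001⟩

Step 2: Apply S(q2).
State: |0001⟩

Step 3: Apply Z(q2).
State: |0001⟩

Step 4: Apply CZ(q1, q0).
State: |0001⟩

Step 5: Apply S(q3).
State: i|0001⟩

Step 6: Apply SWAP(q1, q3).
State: i|0100⟩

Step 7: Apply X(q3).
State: i|0101⟩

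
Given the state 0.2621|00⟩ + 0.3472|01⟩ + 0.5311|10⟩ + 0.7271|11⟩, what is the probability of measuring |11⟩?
0.5287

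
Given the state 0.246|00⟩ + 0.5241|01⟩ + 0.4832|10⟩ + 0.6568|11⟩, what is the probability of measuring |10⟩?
0.2335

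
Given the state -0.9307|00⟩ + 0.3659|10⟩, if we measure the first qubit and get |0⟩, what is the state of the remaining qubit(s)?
-|0⟩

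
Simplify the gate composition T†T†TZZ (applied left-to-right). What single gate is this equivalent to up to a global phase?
T†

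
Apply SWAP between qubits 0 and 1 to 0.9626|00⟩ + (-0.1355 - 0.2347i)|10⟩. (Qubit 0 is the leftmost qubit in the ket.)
0.9626|00⟩ + (-0.1355 - 0.2347i)|01⟩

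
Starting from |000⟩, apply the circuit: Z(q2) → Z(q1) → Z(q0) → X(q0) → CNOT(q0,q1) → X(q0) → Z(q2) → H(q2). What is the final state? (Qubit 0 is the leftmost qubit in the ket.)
1/√2|010⟩ + 1/√2|011⟩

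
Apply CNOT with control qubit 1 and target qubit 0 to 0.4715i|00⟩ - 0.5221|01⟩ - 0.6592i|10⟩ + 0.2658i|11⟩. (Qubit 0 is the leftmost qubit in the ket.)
0.4715i|00⟩ + 0.2658i|01⟩ - 0.6592i|10⟩ - 0.5221|11⟩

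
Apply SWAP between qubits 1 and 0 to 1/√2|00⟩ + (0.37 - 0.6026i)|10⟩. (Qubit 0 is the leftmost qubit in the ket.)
1/√2|00⟩ + (0.37 - 0.6026i)|01⟩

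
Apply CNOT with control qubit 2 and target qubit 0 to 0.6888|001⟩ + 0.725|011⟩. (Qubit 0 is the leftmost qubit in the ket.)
0.6888|101⟩ + 0.725|111⟩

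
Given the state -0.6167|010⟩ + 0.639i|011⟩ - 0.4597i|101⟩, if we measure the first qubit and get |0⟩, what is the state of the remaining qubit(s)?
-0.6944|10⟩ + 0.7196i|11⟩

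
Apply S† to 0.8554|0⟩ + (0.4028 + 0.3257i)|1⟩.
0.8554|0⟩ + (0.3257 - 0.4028i)|1⟩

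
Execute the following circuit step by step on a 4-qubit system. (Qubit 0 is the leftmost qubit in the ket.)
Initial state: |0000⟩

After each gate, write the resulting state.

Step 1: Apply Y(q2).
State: i|0010⟩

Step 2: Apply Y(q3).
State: -|0011⟩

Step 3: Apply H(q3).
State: -1/√2|0010⟩ + 1/√2|0011⟩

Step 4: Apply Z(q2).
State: 1/√2|0010⟩ - 1/√2|0011⟩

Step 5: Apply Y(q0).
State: (1/√2)i|1010⟩ - (1/√2)i|1011⟩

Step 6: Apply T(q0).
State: (-1/2 + (1/2)i)|1010⟩ + (1/2 - (1/2)i)|1011⟩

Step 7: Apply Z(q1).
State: (-1/2 + (1/2)i)|1010⟩ + (1/2 - (1/2)i)|1011⟩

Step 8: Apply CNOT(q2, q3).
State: (1/2 - (1/2)i)|1010⟩ + (-1/2 + (1/2)i)|1011⟩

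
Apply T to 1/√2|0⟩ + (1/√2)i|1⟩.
1/√2|0⟩ + (-1/2 + (1/2)i)|1⟩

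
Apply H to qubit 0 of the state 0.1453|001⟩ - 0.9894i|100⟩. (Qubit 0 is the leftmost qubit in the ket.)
-0.6996i|000⟩ + 0.1027|001⟩ + 0.6996i|100⟩ + 0.1027|101⟩

H on qubit 0 mixes each pair of kets that differ only in qubit 0: amplitudes (a, b) of (|…0…⟩, |…1…⟩) become ((a + b)/√2, (a − b)/√2). Kets absent from the input have amplitude 0.
(|000⟩, |100⟩): (a, b) = (0, -0.9894i) → (-0.6996i, 0.6996i)
(|001⟩, |101⟩): (a, b) = (0.1453, 0) → (0.1027, 0.1027)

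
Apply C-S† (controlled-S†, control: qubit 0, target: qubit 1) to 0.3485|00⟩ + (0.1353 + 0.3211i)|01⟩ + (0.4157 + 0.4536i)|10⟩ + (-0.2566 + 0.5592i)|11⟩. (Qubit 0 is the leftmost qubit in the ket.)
0.3485|00⟩ + (0.1353 + 0.3211i)|01⟩ + (0.4157 + 0.4536i)|10⟩ + (0.5592 + 0.2566i)|11⟩

C-S† leaves the control-|0⟩ kets |00⟩, |01⟩ unchanged and applies S† to qubit 1 on the control-|1⟩ pair (|10⟩, |11⟩).
S† = [[1, 0], [0, -i]].
With a = amp(|10⟩) = (0.4157 + 0.4536i) and b = amp(|11⟩) = (-0.2566 + 0.5592i):
new amp(|10⟩) = (1)·a = (0.4157 + 0.4536i)
new amp(|11⟩) = (-i)·b = (0.5592 + 0.2566i)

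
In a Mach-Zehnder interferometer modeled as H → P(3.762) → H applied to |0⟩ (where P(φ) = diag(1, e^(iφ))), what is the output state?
(0.09318 - 0.2907i)|0⟩ + (0.9068 + 0.2907i)|1⟩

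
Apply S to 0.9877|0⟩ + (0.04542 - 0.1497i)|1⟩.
0.9877|0⟩ + (0.1497 + 0.04542i)|1⟩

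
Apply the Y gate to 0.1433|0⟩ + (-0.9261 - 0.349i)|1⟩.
(-0.349 + 0.9261i)|0⟩ + 0.1433i|1⟩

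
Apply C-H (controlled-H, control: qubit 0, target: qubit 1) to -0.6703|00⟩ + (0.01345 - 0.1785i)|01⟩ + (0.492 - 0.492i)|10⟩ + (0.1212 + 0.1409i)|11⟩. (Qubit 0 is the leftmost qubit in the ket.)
-0.6703|00⟩ + (0.01345 - 0.1785i)|01⟩ + (0.4336 - 0.2483i)|10⟩ + (0.2622 - 0.4475i)|11⟩

C-H leaves the control-|0⟩ kets |00⟩, |01⟩ unchanged and applies H to qubit 1 on the control-|1⟩ pair (|10⟩, |11⟩).
H = [[1/√2, 1/√2], [1/√2, -1/√2]].
With a = amp(|10⟩) = (0.492 - 0.492i) and b = amp(|11⟩) = (0.1212 + 0.1409i):
new amp(|10⟩) = (1/√2)·a + (1/√2)·b = (0.4336 - 0.2483i)
new amp(|11⟩) = (1/√2)·a + (-1/√2)·b = (0.2622 - 0.4475i)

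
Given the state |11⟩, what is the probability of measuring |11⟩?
1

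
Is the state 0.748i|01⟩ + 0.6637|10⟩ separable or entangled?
Entangled

Writing the state as a|00⟩ + b|01⟩ + c|10⟩ + d|11⟩, it is a product state iff ad − bc = 0.
Here (a, b, c, d) = (0, 0.748i, 0.6637, 0): ad − bc = (0)(0) − (0.748i)(0.6637) = -0.4964i ≠ 0, so the state is entangled.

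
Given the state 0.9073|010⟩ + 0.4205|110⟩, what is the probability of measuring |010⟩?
0.8232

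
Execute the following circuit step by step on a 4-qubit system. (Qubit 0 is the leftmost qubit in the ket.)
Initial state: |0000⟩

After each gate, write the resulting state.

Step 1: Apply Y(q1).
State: i|0100⟩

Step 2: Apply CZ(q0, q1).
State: i|0100⟩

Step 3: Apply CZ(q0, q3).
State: i|0100⟩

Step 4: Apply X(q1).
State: i|0000⟩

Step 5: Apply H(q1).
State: (1/√2)i|0000⟩ + (1/√2)i|0100⟩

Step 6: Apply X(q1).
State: (1/√2)i|0000⟩ + (1/√2)i|0100⟩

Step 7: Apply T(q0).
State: (1/√2)i|0000⟩ + (1/√2)i|0100⟩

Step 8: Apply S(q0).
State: (1/√2)i|0000⟩ + (1/√2)i|0100⟩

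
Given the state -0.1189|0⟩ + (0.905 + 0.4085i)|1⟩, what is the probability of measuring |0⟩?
0.01414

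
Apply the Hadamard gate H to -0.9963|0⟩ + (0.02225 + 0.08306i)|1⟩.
(-0.6888 + 0.05873i)|0⟩ + (-0.7202 - 0.05873i)|1⟩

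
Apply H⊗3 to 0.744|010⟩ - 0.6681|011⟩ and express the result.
0.02683|000⟩ + 0.4993|001⟩ - 0.02683|010⟩ - 0.4993|011⟩ + 0.02683|100⟩ + 0.4993|101⟩ - 0.02683|110⟩ - 0.4993|111⟩

H⊗3 gives amp(|y⟩) = (1/2√2) Σ_x (−1)^(x·y) amp(|x⟩), where x·y is the number of positions in which both x and y have a 1.
|000⟩: (0.744 - 0.6681)/(2√2) = 0.02683
|001⟩: (0.744 + 0.6681)/(2√2) = 0.4993
|010⟩: (-0.744 + 0.6681)/(2√2) = -0.02683
|011⟩: (-0.744 - 0.6681)/(2√2) = -0.4993
|100⟩: (0.744 - 0.6681)/(2√2) = 0.02683
|101⟩: (0.744 + 0.6681)/(2√2) = 0.4993
|110⟩: (-0.744 + 0.6681)/(2√2) = -0.02683
|111⟩: (-0.744 - 0.6681)/(2√2) = -0.4993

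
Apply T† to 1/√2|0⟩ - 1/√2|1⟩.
1/√2|0⟩ + (-1/2 + (1/2)i)|1⟩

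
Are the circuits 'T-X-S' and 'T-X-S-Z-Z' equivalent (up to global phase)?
Yes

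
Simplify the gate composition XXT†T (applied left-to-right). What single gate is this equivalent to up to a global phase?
I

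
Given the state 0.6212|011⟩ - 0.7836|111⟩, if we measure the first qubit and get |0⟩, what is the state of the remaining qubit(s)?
|11⟩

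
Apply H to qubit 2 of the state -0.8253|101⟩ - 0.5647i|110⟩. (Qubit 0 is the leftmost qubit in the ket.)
-0.5836|100⟩ + 0.5836|101⟩ - 0.3993i|110⟩ - 0.3993i|111⟩

H on qubit 2 mixes each pair of kets that differ only in qubit 2: amplitudes (a, b) of (|…0…⟩, |…1…⟩) become ((a + b)/√2, (a − b)/√2). Kets absent from the input have amplitude 0.
(|100⟩, |101⟩): (a, b) = (0, -0.8253) → (-0.5836, 0.5836)
(|110⟩, |111⟩): (a, b) = (-0.5647i, 0) → (-0.3993i, -0.3993i)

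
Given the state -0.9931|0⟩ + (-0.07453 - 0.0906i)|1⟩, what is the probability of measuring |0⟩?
0.9862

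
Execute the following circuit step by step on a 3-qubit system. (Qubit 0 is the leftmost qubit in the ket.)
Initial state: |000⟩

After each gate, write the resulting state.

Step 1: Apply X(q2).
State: |001⟩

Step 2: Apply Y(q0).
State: i|101⟩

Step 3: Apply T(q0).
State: (-1/√2 + (1/√2)i)|101⟩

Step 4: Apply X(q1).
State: (-1/√2 + (1/√2)i)|111⟩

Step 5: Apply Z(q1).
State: (1/√2 - (1/√2)i)|111⟩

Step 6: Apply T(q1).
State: |111⟩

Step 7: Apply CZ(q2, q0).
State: -|111⟩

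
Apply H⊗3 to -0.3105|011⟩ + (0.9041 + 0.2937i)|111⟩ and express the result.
(0.2099 + 0.1038i)|000⟩ + (-0.2099 - 0.1038i)|001⟩ + (-0.2099 - 0.1038i)|010⟩ + (0.2099 + 0.1038i)|011⟩ + (-0.4294 - 0.1038i)|100⟩ + (0.4294 + 0.1038i)|101⟩ + (0.4294 + 0.1038i)|110⟩ + (-0.4294 - 0.1038i)|111⟩

H⊗3 gives amp(|y⟩) = (1/2√2) Σ_x (−1)^(x·y) amp(|x⟩), where x·y is the number of positions in which both x and y have a 1.
|000⟩: (-0.3105 + (0.9041 + 0.2937i))/(2√2) = (0.2099 + 0.1038i)
|001⟩: (0.3105 - (0.9041 + 0.2937i))/(2√2) = (-0.2099 - 0.1038i)
|010⟩: (0.3105 - (0.9041 + 0.2937i))/(2√2) = (-0.2099 - 0.1038i)
|011⟩: (-0.3105 + (0.9041 + 0.2937i))/(2√2) = (0.2099 + 0.1038i)
|100⟩: (-0.3105 - (0.9041 + 0.2937i))/(2√2) = (-0.4294 - 0.1038i)
|101⟩: (0.3105 + (0.9041 + 0.2937i))/(2√2) = (0.4294 + 0.1038i)
|110⟩: (0.3105 + (0.9041 + 0.2937i))/(2√2) = (0.4294 + 0.1038i)
|111⟩: (-0.3105 - (0.9041 + 0.2937i))/(2√2) = (-0.4294 - 0.1038i)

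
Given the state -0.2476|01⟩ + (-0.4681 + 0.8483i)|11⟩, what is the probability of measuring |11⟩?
0.9387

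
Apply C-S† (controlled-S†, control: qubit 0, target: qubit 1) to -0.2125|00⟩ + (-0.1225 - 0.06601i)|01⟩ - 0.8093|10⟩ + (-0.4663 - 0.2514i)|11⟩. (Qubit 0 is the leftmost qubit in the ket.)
-0.2125|00⟩ + (-0.1225 - 0.06601i)|01⟩ - 0.8093|10⟩ + (-0.2514 + 0.4663i)|11⟩

C-S† leaves the control-|0⟩ kets |00⟩, |01⟩ unchanged and applies S† to qubit 1 on the control-|1⟩ pair (|10⟩, |11⟩).
S† = [[1, 0], [0, -i]].
With a = amp(|10⟩) = -0.8093 and b = amp(|11⟩) = (-0.4663 - 0.2514i):
new amp(|10⟩) = (1)·a = -0.8093
new amp(|11⟩) = (-i)·b = (-0.2514 + 0.4663i)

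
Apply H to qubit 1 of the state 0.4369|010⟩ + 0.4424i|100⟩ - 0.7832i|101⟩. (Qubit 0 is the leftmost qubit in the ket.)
0.3089|000⟩ - 0.3089|010⟩ + 0.3128i|100⟩ - 0.5538i|101⟩ + 0.3128i|110⟩ - 0.5538i|111⟩

H on qubit 1 mixes each pair of kets that differ only in qubit 1: amplitudes (a, b) of (|…0…⟩, |…1…⟩) become ((a + b)/√2, (a − b)/√2). Kets absent from the input have amplitude 0.
(|000⟩, |010⟩): (a, b) = (0, 0.4369) → (0.3089, -0.3089)
(|100⟩, |110⟩): (a, b) = (0.4424i, 0) → (0.3128i, 0.3128i)
(|101⟩, |111⟩): (a, b) = (-0.7832i, 0) → (-0.5538i, -0.5538i)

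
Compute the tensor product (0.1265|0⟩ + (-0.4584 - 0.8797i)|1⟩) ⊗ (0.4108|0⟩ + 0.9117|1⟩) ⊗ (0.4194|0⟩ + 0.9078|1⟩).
0.02179|000⟩ + 0.04717|001⟩ + 0.04837|010⟩ + 0.1047|011⟩ + (-0.07898 - 0.1516i)|100⟩ + (-0.1709 - 0.3281i)|101⟩ + (-0.1753 - 0.3364i)|110⟩ + (-0.3794 - 0.7281i)|111⟩

amp(|b₁b₂…⟩) = product of the factor amplitudes for bits b₁, b₂, …; only kets whose every factor amplitude is nonzero survive.
|000⟩: (0.1265)(0.4108)(0.4194) = 0.02179
|001⟩: (0.1265)(0.4108)(0.9078) = 0.04717
|010⟩: (0.1265)(0.9117)(0.4194) = 0.04837
|011⟩: (0.1265)(0.9117)(0.9078) = 0.1047
|100⟩: (-0.4584 - 0.8797i)(0.4108)(0.4194) = (-0.07898 - 0.1516i)
|101⟩: (-0.4584 - 0.8797i)(0.4108)(0.9078) = (-0.1709 - 0.3281i)
|110⟩: (-0.4584 - 0.8797i)(0.9117)(0.4194) = (-0.1753 - 0.3364i)
|111⟩: (-0.4584 - 0.8797i)(0.9117)(0.9078) = (-0.3794 - 0.7281i)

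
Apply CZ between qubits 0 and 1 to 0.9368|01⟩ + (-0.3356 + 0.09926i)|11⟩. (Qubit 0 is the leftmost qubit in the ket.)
0.9368|01⟩ + (0.3356 - 0.09926i)|11⟩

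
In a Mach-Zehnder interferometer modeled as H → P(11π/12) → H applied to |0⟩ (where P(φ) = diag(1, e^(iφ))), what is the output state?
(0.01704 + 0.1294i)|0⟩ + (0.983 - 0.1294i)|1⟩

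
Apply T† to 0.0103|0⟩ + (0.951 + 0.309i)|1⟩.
0.0103|0⟩ + (0.891 - 0.454i)|1⟩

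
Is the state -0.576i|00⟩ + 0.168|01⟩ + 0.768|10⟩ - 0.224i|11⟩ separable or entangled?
Entangled

Writing the state as a|00⟩ + b|01⟩ + c|10⟩ + d|11⟩, it is a product state iff ad − bc = 0.
Here (a, b, c, d) = (-0.576i, 0.168, 0.768, -0.224i): ad − bc = (-0.576i)(-0.224i) − (0.168)(0.768) = -0.258 ≠ 0, so the state is entangled.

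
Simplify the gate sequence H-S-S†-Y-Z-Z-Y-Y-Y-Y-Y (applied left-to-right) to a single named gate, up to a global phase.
H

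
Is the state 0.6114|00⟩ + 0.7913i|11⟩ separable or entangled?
Entangled

Writing the state as a|00⟩ + b|01⟩ + c|10⟩ + d|11⟩, it is a product state iff ad − bc = 0.
Here (a, b, c, d) = (0.6114, 0, 0, 0.7913i): ad − bc = (0.6114)(0.7913i) − (0)(0) = 0.4838i ≠ 0, so the state is entangled.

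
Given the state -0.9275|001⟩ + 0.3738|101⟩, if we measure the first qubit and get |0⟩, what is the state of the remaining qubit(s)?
-|01⟩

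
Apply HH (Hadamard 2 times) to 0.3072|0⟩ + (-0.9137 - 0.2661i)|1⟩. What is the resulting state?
0.3072|0⟩ + (-0.9137 - 0.2661i)|1⟩

H² = I, so an even number of Hadamards cancels: H^2 = I and the state is unchanged.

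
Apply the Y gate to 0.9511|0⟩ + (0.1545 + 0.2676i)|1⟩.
(0.2676 - 0.1545i)|0⟩ + 0.9511i|1⟩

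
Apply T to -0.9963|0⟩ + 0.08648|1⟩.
-0.9963|0⟩ + (0.06115 + 0.06115i)|1⟩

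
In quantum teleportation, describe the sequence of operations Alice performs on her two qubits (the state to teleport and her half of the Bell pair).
CNOT (state → Bell), then H on state qubit, then measure both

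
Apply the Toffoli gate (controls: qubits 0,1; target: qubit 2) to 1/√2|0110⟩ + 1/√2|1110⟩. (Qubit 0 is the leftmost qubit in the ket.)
1/√2|0110⟩ + 1/√2|1100⟩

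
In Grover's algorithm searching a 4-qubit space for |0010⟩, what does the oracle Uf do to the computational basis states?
Uf|x⟩ = -|x⟩ if x = 0010, else |x⟩ (phase flip on target)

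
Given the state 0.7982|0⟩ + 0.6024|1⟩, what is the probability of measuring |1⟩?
0.3629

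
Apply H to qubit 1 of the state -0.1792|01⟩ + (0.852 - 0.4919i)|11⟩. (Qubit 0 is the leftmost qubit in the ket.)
-0.1267|00⟩ + 0.1267|01⟩ + (0.6025 - 0.3478i)|10⟩ + (-0.6025 + 0.3478i)|11⟩

H on qubit 1 mixes each pair of kets that differ only in qubit 1: amplitudes (a, b) of (|…0…⟩, |…1…⟩) become ((a + b)/√2, (a − b)/√2). Kets absent from the input have amplitude 0.
(|00⟩, |01⟩): (a, b) = (0, -0.1792) → (-0.1267, 0.1267)
(|10⟩, |11⟩): (a, b) = (0, (0.852 - 0.4919i)) → ((0.6025 - 0.3478i), (-0.6025 + 0.3478i))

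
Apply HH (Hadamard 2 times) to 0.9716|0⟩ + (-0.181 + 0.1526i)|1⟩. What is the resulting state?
0.9716|0⟩ + (-0.181 + 0.1526i)|1⟩

H² = I, so an even number of Hadamards cancels: H^2 = I and the state is unchanged.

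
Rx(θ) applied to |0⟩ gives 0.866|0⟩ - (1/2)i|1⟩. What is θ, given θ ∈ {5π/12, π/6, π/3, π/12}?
π/3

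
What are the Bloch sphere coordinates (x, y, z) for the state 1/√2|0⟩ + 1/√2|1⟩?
(1, 0, 0)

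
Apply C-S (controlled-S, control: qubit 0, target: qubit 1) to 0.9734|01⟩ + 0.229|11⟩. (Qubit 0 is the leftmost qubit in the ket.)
0.9734|01⟩ + 0.229i|11⟩

C-S leaves the control-|0⟩ kets |00⟩, |01⟩ unchanged and applies S to qubit 1 on the control-|1⟩ pair (|10⟩, |11⟩).
S = [[1, 0], [0, i]].
With a = amp(|10⟩) = 0 and b = amp(|11⟩) = 0.229:
new amp(|10⟩) = (1)·a = 0
new amp(|11⟩) = (i)·b = 0.229i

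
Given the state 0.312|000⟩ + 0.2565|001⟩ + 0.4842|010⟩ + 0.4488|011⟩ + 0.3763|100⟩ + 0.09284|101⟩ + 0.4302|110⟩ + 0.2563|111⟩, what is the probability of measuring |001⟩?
0.06579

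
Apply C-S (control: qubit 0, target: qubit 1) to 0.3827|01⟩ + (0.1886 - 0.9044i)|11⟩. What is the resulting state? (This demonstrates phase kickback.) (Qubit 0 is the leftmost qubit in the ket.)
0.3827|01⟩ + (0.9044 + 0.1886i)|11⟩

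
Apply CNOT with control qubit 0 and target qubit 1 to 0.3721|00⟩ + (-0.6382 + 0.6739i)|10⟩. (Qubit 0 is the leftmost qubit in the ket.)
0.3721|00⟩ + (-0.6382 + 0.6739i)|11⟩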